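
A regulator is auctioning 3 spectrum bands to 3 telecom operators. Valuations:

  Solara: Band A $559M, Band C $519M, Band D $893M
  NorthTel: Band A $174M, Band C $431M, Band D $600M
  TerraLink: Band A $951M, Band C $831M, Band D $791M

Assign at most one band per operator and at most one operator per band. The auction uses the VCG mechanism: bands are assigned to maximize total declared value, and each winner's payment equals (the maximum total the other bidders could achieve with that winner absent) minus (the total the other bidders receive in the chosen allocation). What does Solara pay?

Solara pays $169M.

Efficient allocation: Solara→Band D ($893M), NorthTel→Band C ($431M), TerraLink→Band A ($951M); total welfare W = $2275M.
Solara receives Band D at value $893M, so the others get W − 893 = $1382M.
Without Solara: best allocation of the remaining 2 bidders over all 3 bands is NorthTel→Band D ($600M), TerraLink→Band A ($951M), total $1551M.
VCG payment = (others' best without Solara) − (others' welfare with Solara) = 1551 − 1382 = $169M.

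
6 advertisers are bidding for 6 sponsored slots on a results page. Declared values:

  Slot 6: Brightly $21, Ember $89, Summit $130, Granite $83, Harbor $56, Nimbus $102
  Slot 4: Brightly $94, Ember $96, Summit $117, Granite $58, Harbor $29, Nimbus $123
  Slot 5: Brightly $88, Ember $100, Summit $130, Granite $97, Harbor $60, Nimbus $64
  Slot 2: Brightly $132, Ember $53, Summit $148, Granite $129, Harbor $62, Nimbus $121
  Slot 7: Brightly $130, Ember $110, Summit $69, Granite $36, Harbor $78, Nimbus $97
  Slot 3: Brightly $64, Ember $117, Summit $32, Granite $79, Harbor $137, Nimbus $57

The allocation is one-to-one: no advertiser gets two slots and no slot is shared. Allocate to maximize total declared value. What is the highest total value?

Maximum total: $749

This is a one-to-one assignment (maximum-weight bipartite matching).
Optimal: Brightly→Slot 7 ($130), Ember→Slot 5 ($100), Summit→Slot 6 ($130), Granite→Slot 2 ($129), Harbor→Slot 3 ($137), Nimbus→Slot 4 ($123) — total 130+100+130+129+137+123 = $749.
Max-entry greedy (repeatedly take the single best remaining cell) gives $721, worse by 28.
Next-best assignment: Brightly→Slot 7, Ember→Slot 6, Summit→Slot 5, Granite→Slot 2, Harbor→Slot 3, Nimbus→Slot 4 = $738.
Swapping Nimbus↔Brightly (Nimbus→Slot 7 $97, Brightly→Slot 4 $94) loses 62.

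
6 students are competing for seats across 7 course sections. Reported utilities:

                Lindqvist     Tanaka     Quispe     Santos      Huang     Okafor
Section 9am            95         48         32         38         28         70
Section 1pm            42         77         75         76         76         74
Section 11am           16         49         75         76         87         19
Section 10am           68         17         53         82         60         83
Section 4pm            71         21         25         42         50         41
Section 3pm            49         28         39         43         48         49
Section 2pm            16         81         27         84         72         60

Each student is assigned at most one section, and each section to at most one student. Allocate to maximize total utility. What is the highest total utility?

Max total: 469 points

Optimal: Lindqvist→Section 9am (95 points), Tanaka→Section 2pm (81 points), Quispe→Section 1pm (75 points), Santos→Section 10am (82 points), Huang→Section 11am (87 points), Okafor→Section 3pm (49 points) — total 95+81+75+82+87+49 = 469 points.
Next-best assignment: Lindqvist→Section 4pm, Tanaka→Section 2pm, Quispe→Section 1pm, Santos→Section 10am, Huang→Section 11am, Okafor→Section 9am = 466 points.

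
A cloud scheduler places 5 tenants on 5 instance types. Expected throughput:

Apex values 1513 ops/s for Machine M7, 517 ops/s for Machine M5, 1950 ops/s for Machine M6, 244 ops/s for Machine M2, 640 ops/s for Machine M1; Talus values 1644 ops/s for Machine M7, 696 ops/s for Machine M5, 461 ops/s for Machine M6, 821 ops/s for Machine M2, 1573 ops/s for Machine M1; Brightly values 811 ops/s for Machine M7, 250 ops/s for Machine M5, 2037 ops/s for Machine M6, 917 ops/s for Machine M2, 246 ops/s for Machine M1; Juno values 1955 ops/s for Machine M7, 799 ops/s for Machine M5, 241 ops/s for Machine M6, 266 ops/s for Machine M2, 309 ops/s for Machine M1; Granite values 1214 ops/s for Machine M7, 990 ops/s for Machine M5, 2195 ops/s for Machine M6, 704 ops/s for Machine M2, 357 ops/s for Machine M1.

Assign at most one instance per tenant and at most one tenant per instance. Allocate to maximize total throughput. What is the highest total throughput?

Optimal: Apex→Machine M6 (1950 ops/s), Talus→Machine M1 (1573 ops/s), Brightly→Machine M2 (917 ops/s), Juno→Machine M7 (1955 ops/s), Granite→Machine M5 (990 ops/s) — total 1950+1573+917+1955+990 = 7385 ops/s.
Row-greedy (each tenant in turn takes its best remaining instance) gives 5667 ops/s, worse by 1718.
Next-best assignment: Apex→Machine M5, Talus→Machine M1, Brightly→Machine M2, Juno→Machine M7, Granite→Machine M6 = 7157 ops/s.
Checked against all permutations: 7385 ops/s is optimal.

Maximum total: 7385 ops/s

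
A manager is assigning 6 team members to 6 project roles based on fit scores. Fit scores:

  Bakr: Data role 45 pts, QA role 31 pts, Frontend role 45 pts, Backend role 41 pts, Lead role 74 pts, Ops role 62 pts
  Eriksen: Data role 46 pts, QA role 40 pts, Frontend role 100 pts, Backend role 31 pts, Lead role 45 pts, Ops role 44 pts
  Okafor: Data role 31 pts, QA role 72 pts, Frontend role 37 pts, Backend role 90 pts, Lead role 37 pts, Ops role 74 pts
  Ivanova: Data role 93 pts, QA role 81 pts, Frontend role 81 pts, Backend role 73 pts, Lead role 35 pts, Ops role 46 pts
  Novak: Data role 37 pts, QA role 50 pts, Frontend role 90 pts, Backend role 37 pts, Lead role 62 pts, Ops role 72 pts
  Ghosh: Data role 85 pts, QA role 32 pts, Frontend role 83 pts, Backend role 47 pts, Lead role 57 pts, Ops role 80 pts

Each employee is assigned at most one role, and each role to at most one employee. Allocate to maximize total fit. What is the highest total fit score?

This is a one-to-one assignment (maximum-weight bipartite matching).
Optimal: Bakr→Lead role (74 pts), Eriksen→Frontend role (100 pts), Okafor→Backend role (90 pts), Ivanova→QA role (81 pts), Novak→Ops role (72 pts), Ghosh→Data role (85 pts) — total 74+100+90+81+72+85 = 502 pts.
Max-entry greedy (repeatedly take the single best remaining cell) gives 487 pts, worse by 15.

Maximum total: 502 pts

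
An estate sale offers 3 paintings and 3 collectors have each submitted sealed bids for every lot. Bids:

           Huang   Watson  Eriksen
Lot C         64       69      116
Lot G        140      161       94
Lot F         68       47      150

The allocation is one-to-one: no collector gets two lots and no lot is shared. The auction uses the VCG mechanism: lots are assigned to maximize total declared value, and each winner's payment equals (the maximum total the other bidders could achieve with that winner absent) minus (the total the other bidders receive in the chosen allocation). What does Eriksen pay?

Eriksen pays $4.

Efficient allocation: Huang→Lot C ($64), Watson→Lot G ($161), Eriksen→Lot F ($150); total welfare W = $375.
Eriksen receives Lot F at value $150, so the others get W − 150 = $225.
Without Eriksen: best allocation of the remaining 2 bidders over all 3 lots is Huang→Lot F ($68), Watson→Lot G ($161), total $229.
VCG payment = (others' best without Eriksen) − (others' welfare with Eriksen) = 229 − 225 = $4.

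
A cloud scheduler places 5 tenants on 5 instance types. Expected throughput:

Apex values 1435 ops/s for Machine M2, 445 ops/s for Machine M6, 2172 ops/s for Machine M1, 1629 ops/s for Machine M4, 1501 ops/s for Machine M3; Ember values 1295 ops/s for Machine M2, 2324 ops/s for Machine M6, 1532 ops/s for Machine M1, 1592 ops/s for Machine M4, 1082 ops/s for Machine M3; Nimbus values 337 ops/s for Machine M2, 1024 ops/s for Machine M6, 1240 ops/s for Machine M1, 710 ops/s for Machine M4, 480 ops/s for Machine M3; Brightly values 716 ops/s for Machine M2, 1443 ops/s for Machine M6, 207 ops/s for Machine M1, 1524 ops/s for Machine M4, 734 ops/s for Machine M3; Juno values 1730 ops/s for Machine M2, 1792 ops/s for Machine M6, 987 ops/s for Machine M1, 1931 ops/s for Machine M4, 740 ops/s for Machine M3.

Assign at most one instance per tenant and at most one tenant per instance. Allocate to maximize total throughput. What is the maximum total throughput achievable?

Max total: 8319 ops/s

Optimal: Apex→Machine M3 (1501 ops/s), Ember→Machine M6 (2324 ops/s), Nimbus→Machine M1 (1240 ops/s), Brightly→Machine M4 (1524 ops/s), Juno→Machine M2 (1730 ops/s) — total 1501+2324+1240+1524+1730 = 8319 ops/s.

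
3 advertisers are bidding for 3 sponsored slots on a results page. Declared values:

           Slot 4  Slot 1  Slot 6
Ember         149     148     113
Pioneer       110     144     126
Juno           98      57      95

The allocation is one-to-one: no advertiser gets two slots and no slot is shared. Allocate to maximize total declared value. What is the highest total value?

Optimal: Ember→Slot 4 ($149), Pioneer→Slot 1 ($144), Juno→Slot 6 ($95) — total 149+144+95 = $388.
Swapping Pioneer↔Ember (Pioneer→Slot 4 $110, Ember→Slot 1 $148) loses 35.

Maximum total: $388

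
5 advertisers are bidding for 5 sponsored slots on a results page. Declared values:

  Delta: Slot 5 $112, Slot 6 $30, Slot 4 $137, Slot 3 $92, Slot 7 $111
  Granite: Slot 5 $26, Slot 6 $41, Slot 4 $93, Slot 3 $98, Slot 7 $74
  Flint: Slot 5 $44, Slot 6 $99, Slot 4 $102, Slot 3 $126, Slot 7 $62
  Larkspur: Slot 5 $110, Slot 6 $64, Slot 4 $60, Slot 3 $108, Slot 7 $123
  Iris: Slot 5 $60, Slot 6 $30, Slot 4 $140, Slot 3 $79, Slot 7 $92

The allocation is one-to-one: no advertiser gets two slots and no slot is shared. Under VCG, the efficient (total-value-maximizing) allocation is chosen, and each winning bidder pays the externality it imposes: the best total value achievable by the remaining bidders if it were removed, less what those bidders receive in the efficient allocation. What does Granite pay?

Granite pays $27.

Efficient allocation: Delta→Slot 5 ($112), Granite→Slot 3 ($98), Flint→Slot 6 ($99), Larkspur→Slot 7 ($123), Iris→Slot 4 ($140); total welfare W = $572.
Granite receives Slot 3 at value $98, so the others get W − 98 = $474.
Without Granite: best allocation of the remaining 4 bidders over all 5 slots is Delta→Slot 5 ($112), Flint→Slot 3 ($126), Larkspur→Slot 7 ($123), Iris→Slot 4 ($140), total $501.
VCG payment = (others' best without Granite) − (others' welfare with Granite) = 501 − 474 = $27.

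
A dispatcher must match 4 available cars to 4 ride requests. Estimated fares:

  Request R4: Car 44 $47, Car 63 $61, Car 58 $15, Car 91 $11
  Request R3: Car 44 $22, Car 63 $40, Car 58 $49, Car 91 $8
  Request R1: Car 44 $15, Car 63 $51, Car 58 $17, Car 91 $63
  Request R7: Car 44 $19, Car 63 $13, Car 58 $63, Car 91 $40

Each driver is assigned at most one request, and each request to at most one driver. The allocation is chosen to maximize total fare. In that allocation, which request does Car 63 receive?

Car 63 receives Request R3.

This is the linear assignment problem.
Optimal: Car 44→Request R4 ($47), Car 63→Request R3 ($40), Car 58→Request R7 ($63), Car 91→Request R1 ($63) — total 47+40+63+63 = $213.
Next-best assignment: Car 44→Request R3, Car 63→Request R4, Car 58→Request R7, Car 91→Request R1 = $209.
Swapping Car 91↔Car 63 (Car 91→Request R3 $8, Car 63→Request R1 $51) loses 44.
Every other assignment is strictly worse.
Car 63's own top request is Request R4 ($61), but forcing Car 63→Request R4 and reassigning the rest optimally gives only $209 — worse by 4.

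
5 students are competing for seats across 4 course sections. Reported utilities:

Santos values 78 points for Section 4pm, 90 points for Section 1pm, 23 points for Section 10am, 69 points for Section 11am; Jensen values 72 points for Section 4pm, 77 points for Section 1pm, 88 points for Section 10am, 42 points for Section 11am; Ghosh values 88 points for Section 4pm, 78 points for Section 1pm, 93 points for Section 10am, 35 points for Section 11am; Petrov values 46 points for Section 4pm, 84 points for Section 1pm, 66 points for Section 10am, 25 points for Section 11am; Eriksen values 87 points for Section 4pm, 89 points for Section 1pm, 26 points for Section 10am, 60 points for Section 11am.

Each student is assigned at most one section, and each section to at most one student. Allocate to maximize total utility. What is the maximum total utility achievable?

Optimal: Ghosh→Section 4pm (88 points), Eriksen→Section 1pm (89 points), Jensen→Section 10am (88 points), Santos→Section 11am (69 points) — total 88+89+88+69 = 334 points.
Next-best assignment: Eriksen→Section 4pm, Petrov→Section 1pm, Ghosh→Section 10am, Santos→Section 11am = 333 points.
Swapping Santos↔Jensen (Santos→Section 10am 23 points, Jensen→Section 11am 42 points) loses 92.
No other one-to-one assignment exceeds 334 points.

Max total: 334 points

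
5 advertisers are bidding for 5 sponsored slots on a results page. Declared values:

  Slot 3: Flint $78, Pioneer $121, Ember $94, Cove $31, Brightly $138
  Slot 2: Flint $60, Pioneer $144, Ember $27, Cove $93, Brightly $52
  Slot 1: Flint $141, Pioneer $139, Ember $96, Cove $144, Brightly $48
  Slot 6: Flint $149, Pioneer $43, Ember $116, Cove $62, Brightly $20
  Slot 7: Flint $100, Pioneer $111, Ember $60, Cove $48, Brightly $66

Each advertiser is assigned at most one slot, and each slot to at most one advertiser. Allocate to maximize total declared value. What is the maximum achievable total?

Maximum total: $642

This is a one-to-one assignment (maximum-weight bipartite matching).
Optimal: Flint→Slot 7 ($100), Pioneer→Slot 2 ($144), Ember→Slot 6 ($116), Cove→Slot 1 ($144), Brightly→Slot 3 ($138) — total 100+144+116+144+138 = $642.
Next-best assignment: Flint→Slot 6, Pioneer→Slot 2, Ember→Slot 7, Cove→Slot 1, Brightly→Slot 3 = $635.
Checked against all permutations: $642 is optimal.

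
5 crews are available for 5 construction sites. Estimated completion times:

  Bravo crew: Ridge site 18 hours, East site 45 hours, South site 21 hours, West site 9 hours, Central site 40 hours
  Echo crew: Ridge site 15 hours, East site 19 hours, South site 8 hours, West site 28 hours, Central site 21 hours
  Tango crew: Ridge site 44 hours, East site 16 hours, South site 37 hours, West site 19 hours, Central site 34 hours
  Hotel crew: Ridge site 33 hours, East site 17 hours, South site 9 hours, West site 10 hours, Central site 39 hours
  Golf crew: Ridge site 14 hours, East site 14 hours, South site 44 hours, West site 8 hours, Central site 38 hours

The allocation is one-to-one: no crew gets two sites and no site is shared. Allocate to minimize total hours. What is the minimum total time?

This is a one-to-one assignment (minimum-cost bipartite matching).
Optimal: Bravo crew→West site (9 hours), Echo crew→Central site (21 hours), Tango crew→East site (16 hours), Hotel crew→South site (9 hours), Golf crew→Ridge site (14 hours) — total 9+21+16+9+14 = 69 hours.
Column-greedy (each site in turn goes to its cheapest remaining crew) gives 86 hours, worse by 17.
Swapping Echo crew↔Golf crew (Echo crew→Ridge site 15 hours, Golf crew→Central site 38 hours) adds 18.

Min total: 69 hours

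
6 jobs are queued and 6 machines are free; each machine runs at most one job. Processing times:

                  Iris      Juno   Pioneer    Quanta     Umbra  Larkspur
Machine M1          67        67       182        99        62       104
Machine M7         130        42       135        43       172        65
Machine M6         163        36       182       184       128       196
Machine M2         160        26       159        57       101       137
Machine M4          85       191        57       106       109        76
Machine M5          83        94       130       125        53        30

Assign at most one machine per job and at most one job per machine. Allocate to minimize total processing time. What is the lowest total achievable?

Min total: 334 min

Treat this as an assignment problem: match each job to one machine.
Optimal: Iris→Machine M1 (67 min), Juno→Machine M6 (36 min), Pioneer→Machine M4 (57 min), Quanta→Machine M7 (43 min), Umbra→Machine M2 (101 min), Larkspur→Machine M5 (30 min) — total 67+36+57+43+101+30 = 334 min.
Min-entry greedy (repeatedly take the single cheapest remaining cell) gives 381 min, worse by 47.
Next-best assignment: Iris→Machine M1, Juno→Machine M6, Pioneer→Machine M4, Quanta→Machine M2, Umbra→Machine M5, Larkspur→Machine M7 = 335 min.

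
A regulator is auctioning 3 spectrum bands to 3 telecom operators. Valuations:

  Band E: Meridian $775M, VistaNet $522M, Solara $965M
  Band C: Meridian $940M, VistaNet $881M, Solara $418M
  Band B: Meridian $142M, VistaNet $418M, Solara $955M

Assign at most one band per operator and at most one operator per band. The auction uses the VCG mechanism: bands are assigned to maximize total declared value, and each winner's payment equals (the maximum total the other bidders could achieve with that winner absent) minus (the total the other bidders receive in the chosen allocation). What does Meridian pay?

Meridian pays $10M.

Efficient allocation: Meridian→Band E ($775M), VistaNet→Band C ($881M), Solara→Band B ($955M); total welfare W = $2611M.
Meridian receives Band E at value $775M, so the others get W − 775 = $1836M.
Without Meridian: best allocation of the remaining 2 bidders over all 3 bands is VistaNet→Band C ($881M), Solara→Band E ($965M), total $1846M.
VCG payment = (others' best without Meridian) − (others' welfare with Meridian) = 1846 − 1836 = $10M.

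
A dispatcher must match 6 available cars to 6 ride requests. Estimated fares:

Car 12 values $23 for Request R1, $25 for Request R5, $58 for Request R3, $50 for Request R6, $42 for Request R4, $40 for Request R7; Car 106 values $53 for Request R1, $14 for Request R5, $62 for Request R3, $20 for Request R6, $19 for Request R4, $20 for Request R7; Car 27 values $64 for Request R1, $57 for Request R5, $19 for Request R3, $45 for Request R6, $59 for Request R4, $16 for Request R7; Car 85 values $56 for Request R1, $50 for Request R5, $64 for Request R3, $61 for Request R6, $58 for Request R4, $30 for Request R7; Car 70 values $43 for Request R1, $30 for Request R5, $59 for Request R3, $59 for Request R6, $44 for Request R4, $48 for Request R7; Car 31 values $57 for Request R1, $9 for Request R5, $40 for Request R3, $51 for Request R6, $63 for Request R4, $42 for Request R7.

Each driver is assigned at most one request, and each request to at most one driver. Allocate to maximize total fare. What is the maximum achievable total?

Max total: $340

Optimal: Car 12→Request R3 ($58), Car 106→Request R1 ($53), Car 27→Request R5 ($57), Car 85→Request R6 ($61), Car 70→Request R7 ($48), Car 31→Request R4 ($63) — total 58+53+57+61+48+63 = $340.
Column-greedy (each request in turn goes to its best remaining driver) gives $338, worse by 2.
Next-best assignment: Car 12→Request R7, Car 106→Request R3, Car 27→Request R1, Car 85→Request R5, Car 70→Request R6, Car 31→Request R4 = $338.
Swapping Car 12↔Car 70 (Car 12→Request R7 $40, Car 70→Request R3 $59) loses 7.
Checked against all permutations: $340 is optimal.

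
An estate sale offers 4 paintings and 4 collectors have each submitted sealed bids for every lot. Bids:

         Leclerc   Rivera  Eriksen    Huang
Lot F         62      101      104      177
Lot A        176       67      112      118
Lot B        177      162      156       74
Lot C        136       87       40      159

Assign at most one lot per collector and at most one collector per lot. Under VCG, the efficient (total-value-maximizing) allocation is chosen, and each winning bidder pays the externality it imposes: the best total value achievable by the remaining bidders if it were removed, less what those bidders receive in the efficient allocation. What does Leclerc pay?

Efficient allocation: Leclerc→Lot A ($176), Rivera→Lot B ($162), Eriksen→Lot F ($104), Huang→Lot C ($159); total welfare W = $601.
Leclerc receives Lot A at value $176, so the others get W − 176 = $425.
Without Leclerc: best allocation of the remaining 3 bidders over all 4 lots is Rivera→Lot B ($162), Eriksen→Lot A ($112), Huang→Lot F ($177), total $451.
VCG payment = (others' best without Leclerc) − (others' welfare with Leclerc) = 451 − 425 = $26.

Leclerc pays $26.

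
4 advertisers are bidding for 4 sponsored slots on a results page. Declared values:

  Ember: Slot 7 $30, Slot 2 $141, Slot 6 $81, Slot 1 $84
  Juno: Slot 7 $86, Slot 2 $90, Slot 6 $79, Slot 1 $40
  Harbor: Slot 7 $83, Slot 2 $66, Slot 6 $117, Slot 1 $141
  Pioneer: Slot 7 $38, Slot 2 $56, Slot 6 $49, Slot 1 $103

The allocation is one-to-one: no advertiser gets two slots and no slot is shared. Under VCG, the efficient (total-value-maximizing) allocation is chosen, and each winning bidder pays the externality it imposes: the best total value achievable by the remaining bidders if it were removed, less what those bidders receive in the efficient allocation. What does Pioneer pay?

Efficient allocation: Ember→Slot 2 ($141), Juno→Slot 7 ($86), Harbor→Slot 6 ($117), Pioneer→Slot 1 ($103); total welfare W = $447.
Pioneer receives Slot 1 at value $103, so the others get W − 103 = $344.
Without Pioneer: best allocation of the remaining 3 bidders over all 4 slots is Ember→Slot 2 ($141), Juno→Slot 7 ($86), Harbor→Slot 1 ($141), total $368.
VCG payment = (others' best without Pioneer) − (others' welfare with Pioneer) = 368 − 344 = $24.

Pioneer pays $24.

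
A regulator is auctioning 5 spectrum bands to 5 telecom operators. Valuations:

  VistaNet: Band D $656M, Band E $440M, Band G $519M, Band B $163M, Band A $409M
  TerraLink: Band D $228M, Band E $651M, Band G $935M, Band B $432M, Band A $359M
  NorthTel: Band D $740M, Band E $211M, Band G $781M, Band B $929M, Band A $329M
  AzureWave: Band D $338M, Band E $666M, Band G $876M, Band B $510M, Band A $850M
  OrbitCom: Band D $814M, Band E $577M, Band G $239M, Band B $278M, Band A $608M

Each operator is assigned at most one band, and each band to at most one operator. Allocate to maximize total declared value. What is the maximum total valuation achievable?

This is the linear assignment problem.
Optimal: VistaNet→Band E ($440M), TerraLink→Band G ($935M), NorthTel→Band B ($929M), AzureWave→Band A ($850M), OrbitCom→Band D ($814M) — total 440+935+929+850+814 = $3968M.
Row-greedy (each operator in turn takes its best remaining band) gives $3947M, worse by 21.
Next-best assignment: VistaNet→Band D, TerraLink→Band G, NorthTel→Band B, AzureWave→Band A, OrbitCom→Band E = $3947M.
Swapping OrbitCom↔TerraLink (OrbitCom→Band G $239M, TerraLink→Band D $228M) loses 1282.
No other one-to-one assignment exceeds $3968M.

Max total: $3968M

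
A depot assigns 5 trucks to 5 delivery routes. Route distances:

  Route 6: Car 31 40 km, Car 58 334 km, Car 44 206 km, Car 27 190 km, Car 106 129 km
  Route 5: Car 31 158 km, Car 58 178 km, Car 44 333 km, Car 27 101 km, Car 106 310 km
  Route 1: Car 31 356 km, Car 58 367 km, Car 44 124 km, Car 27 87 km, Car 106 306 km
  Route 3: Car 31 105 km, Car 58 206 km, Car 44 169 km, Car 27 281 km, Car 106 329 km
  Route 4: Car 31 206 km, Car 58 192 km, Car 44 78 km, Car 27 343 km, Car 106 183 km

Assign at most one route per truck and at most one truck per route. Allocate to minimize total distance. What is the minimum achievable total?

Treat this as an assignment problem: match each truck to one route.
Optimal: Car 31→Route 3 (105 km), Car 58→Route 5 (178 km), Car 44→Route 4 (78 km), Car 27→Route 1 (87 km), Car 106→Route 6 (129 km) — total 105+178+78+87+129 = 577 km.
Row-greedy (each truck in turn takes its cheapest remaining route) gives 712 km, worse by 135.
Swapping Car 58↔Car 106 (Car 58→Route 6 334 km, Car 106→Route 5 310 km) adds 337.
Checked against all permutations: 577 km is optimal.

Minimum total: 577 km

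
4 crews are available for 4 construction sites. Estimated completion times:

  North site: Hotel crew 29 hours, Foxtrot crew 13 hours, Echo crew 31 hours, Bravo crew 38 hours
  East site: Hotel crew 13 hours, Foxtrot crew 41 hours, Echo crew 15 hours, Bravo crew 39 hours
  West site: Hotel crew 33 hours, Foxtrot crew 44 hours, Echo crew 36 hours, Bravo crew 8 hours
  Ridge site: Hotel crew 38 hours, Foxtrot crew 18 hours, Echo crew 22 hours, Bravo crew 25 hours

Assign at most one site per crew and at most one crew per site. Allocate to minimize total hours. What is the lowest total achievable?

Minimum total: 56 hours

Optimal: Hotel crew→East site (13 hours), Foxtrot crew→North site (13 hours), Echo crew→Ridge site (22 hours), Bravo crew→West site (8 hours) — total 13+13+22+8 = 56 hours.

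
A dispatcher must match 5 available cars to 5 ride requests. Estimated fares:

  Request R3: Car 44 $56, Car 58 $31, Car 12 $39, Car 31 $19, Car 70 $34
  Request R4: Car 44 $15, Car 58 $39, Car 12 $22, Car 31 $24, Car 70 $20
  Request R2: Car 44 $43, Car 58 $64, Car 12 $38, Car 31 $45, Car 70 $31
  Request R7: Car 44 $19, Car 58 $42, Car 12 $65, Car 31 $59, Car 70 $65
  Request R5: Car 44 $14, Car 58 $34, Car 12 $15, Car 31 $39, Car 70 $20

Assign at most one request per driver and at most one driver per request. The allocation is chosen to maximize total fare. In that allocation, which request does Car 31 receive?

Car 31 receives Request R5.

Optimal: Car 44→Request R3 ($56), Car 58→Request R2 ($64), Car 12→Request R4 ($22), Car 31→Request R5 ($39), Car 70→Request R7 ($65) — total 56+64+22+39+65 = $246.
Max-entry greedy (repeatedly take the single best remaining cell) gives $244, worse by 2.
Next-best assignment: Car 44→Request R3, Car 58→Request R2, Car 12→Request R7, Car 31→Request R5, Car 70→Request R4 = $244.
Swapping Car 12↔Car 70 (Car 12→Request R7 $65, Car 70→Request R4 $20) loses 2.
No other one-to-one assignment exceeds $246.
Car 31's own top request is Request R7 ($59), but forcing Car 31→Request R7 and reassigning the rest optimally gives only $221 — worse by 25.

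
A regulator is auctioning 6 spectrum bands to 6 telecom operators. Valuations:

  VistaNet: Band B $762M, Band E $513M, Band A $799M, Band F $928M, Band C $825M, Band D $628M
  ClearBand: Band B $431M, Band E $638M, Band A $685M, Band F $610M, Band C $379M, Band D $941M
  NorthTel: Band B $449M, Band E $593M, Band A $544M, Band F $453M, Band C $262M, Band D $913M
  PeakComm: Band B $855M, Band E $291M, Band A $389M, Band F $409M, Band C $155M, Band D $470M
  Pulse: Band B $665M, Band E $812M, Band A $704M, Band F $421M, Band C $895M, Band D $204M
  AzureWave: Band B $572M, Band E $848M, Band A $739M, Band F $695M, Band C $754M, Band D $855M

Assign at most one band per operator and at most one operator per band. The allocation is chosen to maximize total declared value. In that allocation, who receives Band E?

AzureWave receives Band E.

This is a one-to-one assignment (maximum-weight bipartite matching).
Optimal: VistaNet→Band F ($928M), ClearBand→Band A ($685M), NorthTel→Band D ($913M), PeakComm→Band B ($855M), Pulse→Band C ($895M), AzureWave→Band E ($848M) — total 928+685+913+855+895+848 = $5124M.
Column-greedy (each band in turn goes to its best remaining operator) gives $4920M, worse by 204.
No other one-to-one assignment exceeds $5124M.
AzureWave's own top band is Band D ($855M), but forcing AzureWave→Band D and reassigning the rest optimally gives only $4811M — worse by 313.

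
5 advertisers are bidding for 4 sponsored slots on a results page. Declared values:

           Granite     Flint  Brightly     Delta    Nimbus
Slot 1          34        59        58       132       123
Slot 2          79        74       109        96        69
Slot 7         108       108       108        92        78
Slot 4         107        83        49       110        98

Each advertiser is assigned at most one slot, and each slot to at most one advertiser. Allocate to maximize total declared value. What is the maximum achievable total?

This is the linear assignment problem.
Optimal: Delta→Slot 1 ($132), Brightly→Slot 2 ($109), Flint→Slot 7 ($108), Granite→Slot 4 ($107) — total 132+109+108+107 = $456.
Swapping Granite↔Delta (Granite→Slot 1 $34, Delta→Slot 4 $110) loses 95.

Max total: $456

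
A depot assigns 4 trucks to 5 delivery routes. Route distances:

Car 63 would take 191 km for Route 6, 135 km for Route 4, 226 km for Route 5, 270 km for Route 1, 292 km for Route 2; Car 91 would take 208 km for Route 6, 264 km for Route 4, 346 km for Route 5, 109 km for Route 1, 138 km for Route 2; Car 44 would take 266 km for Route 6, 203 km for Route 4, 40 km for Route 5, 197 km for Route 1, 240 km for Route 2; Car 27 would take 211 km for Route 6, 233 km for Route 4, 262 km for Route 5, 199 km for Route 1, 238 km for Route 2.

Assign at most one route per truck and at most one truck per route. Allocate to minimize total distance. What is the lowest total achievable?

Optimal: Car 63→Route 4 (135 km), Car 91→Route 1 (109 km), Car 44→Route 5 (40 km), Car 27→Route 6 (211 km) — total 135+109+40+211 = 495 km.
Column-greedy (each route in turn goes to its cheapest remaining truck) gives 765 km, worse by 270.

Min total: 495 km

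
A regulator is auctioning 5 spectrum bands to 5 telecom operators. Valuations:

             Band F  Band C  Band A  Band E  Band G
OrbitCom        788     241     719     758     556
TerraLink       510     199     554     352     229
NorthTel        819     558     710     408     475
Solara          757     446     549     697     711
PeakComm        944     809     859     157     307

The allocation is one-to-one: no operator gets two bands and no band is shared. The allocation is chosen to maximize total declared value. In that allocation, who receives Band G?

Optimal: OrbitCom→Band E ($758M), TerraLink→Band A ($554M), NorthTel→Band F ($819M), Solara→Band G ($711M), PeakComm→Band C ($809M) — total 758+554+819+711+809 = $3651M.
Solara's own top band is Band F ($757M), but forcing Solara→Band F and reassigning the rest optimally gives only $3353M — worse by 298.

Solara receives Band G.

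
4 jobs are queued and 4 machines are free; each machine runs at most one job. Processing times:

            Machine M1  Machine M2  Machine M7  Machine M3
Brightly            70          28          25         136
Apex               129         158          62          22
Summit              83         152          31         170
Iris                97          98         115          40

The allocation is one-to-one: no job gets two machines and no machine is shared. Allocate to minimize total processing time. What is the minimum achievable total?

Optimal: Brightly→Machine M2 (28 min), Apex→Machine M3 (22 min), Summit→Machine M7 (31 min), Iris→Machine M1 (97 min) — total 28+22+31+97 = 178 min.
Min-entry greedy (repeatedly take the single cheapest remaining cell) gives 228 min, worse by 50.

Min total: 178 min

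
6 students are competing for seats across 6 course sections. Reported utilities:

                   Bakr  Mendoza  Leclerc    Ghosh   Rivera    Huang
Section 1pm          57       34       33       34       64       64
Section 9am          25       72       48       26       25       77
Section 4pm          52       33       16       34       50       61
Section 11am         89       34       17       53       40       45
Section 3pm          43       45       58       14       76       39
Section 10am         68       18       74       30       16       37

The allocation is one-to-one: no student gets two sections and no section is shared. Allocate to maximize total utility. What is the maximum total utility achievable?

This is a one-to-one assignment (maximum-weight bipartite matching).
Optimal: Bakr→Section 11am (89 points), Mendoza→Section 9am (72 points), Leclerc→Section 10am (74 points), Ghosh→Section 4pm (34 points), Rivera→Section 3pm (76 points), Huang→Section 1pm (64 points) — total 89+72+74+34+76+64 = 409 points.
Column-greedy (each section in turn goes to its best remaining student) gives 322 points, worse by 87.
Next-best assignment: Bakr→Section 11am, Mendoza→Section 9am, Leclerc→Section 10am, Ghosh→Section 1pm, Rivera→Section 3pm, Huang→Section 4pm = 406 points.

Max total: 409 points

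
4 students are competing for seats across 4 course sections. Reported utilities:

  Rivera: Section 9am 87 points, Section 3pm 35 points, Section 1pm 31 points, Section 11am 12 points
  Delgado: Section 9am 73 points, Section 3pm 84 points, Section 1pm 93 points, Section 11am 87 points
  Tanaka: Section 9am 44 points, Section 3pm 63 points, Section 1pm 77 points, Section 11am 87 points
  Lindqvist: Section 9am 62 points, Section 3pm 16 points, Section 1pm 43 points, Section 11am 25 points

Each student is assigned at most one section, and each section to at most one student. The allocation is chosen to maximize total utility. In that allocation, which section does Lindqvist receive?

Lindqvist receives Section 1pm.

This is the linear assignment problem.
Optimal: Rivera→Section 9am (87 points), Delgado→Section 3pm (84 points), Tanaka→Section 11am (87 points), Lindqvist→Section 1pm (43 points) — total 87+84+87+43 = 301 points.
Max-entry greedy (repeatedly take the single best remaining cell) gives 283 points, worse by 18.
Next-best assignment: Rivera→Section 9am, Delgado→Section 1pm, Tanaka→Section 11am, Lindqvist→Section 3pm = 283 points.
No other one-to-one assignment exceeds 301 points.
Lindqvist's own top section is Section 9am (62 points), but forcing Lindqvist→Section 9am and reassigning the rest optimally gives only 277 points — worse by 24.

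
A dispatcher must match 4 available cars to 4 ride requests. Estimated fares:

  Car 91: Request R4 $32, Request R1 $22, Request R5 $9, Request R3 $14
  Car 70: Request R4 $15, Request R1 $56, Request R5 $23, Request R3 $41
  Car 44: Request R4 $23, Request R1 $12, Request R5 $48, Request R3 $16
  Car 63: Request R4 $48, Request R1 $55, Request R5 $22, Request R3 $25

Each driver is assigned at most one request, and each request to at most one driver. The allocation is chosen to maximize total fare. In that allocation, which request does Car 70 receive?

Optimal: Car 91→Request R4 ($32), Car 70→Request R3 ($41), Car 44→Request R5 ($48), Car 63→Request R1 ($55) — total 32+41+48+55 = $176.
Column-greedy (each request in turn goes to its best remaining driver) gives $166, worse by 10.
Next-best assignment: Car 91→Request R3, Car 70→Request R1, Car 44→Request R5, Car 63→Request R4 = $166.
Car 70's own top request is Request R1 ($56), but forcing Car 70→Request R1 and reassigning the rest optimally gives only $166 — worse by 10.

Car 70 receives Request R3.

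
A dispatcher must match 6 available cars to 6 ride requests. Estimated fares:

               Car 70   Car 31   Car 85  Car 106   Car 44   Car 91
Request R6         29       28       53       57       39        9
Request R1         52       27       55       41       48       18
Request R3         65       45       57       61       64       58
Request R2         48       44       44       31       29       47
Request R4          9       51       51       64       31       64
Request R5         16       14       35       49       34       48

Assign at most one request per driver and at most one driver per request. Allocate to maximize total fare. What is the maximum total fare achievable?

Maximum total: $326

Treat this as an assignment problem: match each driver to one request.
Optimal: Car 70→Request R1 ($52), Car 31→Request R2 ($44), Car 85→Request R6 ($53), Car 106→Request R5 ($49), Car 44→Request R3 ($64), Car 91→Request R4 ($64) — total 52+44+53+49+64+64 = $326.
Max-entry greedy (repeatedly take the single best remaining cell) gives $315, worse by 11.
Checked against all permutations: $326 is optimal.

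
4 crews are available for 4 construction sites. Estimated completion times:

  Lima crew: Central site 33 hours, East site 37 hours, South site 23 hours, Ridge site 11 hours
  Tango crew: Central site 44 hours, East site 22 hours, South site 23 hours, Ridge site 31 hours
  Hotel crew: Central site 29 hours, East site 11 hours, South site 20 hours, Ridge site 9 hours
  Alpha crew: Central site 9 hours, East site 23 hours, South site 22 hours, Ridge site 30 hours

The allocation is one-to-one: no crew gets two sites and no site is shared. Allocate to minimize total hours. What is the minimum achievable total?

Min total: 54 hours

Optimal: Lima crew→Ridge site (11 hours), Tango crew→South site (23 hours), Hotel crew→East site (11 hours), Alpha crew→Central site (9 hours) — total 11+23+11+9 = 54 hours.
Min-entry greedy (repeatedly take the single cheapest remaining cell) gives 63 hours, worse by 9.
Next-best assignment: Lima crew→Ridge site, Tango crew→East site, Hotel crew→South site, Alpha crew→Central site = 62 hours.
Swapping Alpha crew↔Hotel crew (Alpha crew→East site 23 hours, Hotel crew→Central site 29 hours) adds 32.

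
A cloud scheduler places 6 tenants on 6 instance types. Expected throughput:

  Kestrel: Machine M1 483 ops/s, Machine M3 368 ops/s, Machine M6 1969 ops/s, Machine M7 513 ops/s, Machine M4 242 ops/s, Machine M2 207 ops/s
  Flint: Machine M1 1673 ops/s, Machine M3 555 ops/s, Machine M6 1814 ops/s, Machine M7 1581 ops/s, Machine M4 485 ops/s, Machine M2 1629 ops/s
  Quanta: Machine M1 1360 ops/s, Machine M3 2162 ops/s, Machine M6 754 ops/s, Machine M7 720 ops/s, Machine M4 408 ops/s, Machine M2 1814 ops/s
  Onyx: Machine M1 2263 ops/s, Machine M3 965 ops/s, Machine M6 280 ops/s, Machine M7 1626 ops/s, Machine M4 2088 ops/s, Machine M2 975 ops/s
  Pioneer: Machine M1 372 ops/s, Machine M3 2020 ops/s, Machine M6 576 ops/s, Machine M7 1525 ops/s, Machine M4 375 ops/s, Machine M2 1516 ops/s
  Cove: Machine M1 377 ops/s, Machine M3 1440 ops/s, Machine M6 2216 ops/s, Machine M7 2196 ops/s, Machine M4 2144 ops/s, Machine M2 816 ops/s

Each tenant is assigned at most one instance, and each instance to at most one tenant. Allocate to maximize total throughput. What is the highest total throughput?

Maximum total: 11791 ops/s

Optimal: Kestrel→Machine M6 (1969 ops/s), Flint→Machine M7 (1581 ops/s), Quanta→Machine M2 (1814 ops/s), Onyx→Machine M1 (2263 ops/s), Pioneer→Machine M3 (2020 ops/s), Cove→Machine M4 (2144 ops/s) — total 1969+1581+1814+2263+2020+2144 = 11791 ops/s.
Row-greedy (each tenant in turn takes its best remaining instance) gives 10233 ops/s, worse by 1558.
Next-best assignment: Kestrel→Machine M6, Flint→Machine M1, Quanta→Machine M2, Onyx→Machine M4, Pioneer→Machine M3, Cove→Machine M7 = 11760 ops/s.
Swapping Cove↔Quanta (Cove→Machine M2 816 ops/s, Quanta→Machine M4 408 ops/s) loses 2734.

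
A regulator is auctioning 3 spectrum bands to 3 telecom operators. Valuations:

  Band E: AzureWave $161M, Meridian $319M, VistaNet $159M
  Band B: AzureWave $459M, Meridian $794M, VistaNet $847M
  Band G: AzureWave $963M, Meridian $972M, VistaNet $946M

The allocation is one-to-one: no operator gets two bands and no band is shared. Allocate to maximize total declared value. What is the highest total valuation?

Maximum total: $2129M

Optimal: AzureWave→Band G ($963M), Meridian→Band E ($319M), VistaNet→Band B ($847M) — total 963+319+847 = $2129M.
Max-entry greedy (repeatedly take the single best remaining cell) gives $1980M, worse by 149.
Swapping Meridian↔VistaNet (Meridian→Band B $794M, VistaNet→Band E $159M) loses 213.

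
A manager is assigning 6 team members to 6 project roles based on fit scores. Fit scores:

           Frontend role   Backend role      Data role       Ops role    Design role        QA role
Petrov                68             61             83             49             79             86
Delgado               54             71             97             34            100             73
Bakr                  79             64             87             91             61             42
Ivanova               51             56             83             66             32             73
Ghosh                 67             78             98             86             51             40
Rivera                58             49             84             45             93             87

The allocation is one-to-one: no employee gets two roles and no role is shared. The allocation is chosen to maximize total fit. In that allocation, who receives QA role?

This is the linear assignment problem.
Optimal: Petrov→Frontend role (68 pts), Delgado→Design role (100 pts), Bakr→Ops role (91 pts), Ivanova→Data role (83 pts), Ghosh→Backend role (78 pts), Rivera→QA role (87 pts) — total 68+100+91+83+78+87 = 507 pts.
Column-greedy (each role in turn goes to its best remaining employee) gives 499 pts, worse by 8.
Next-best assignment: Petrov→Frontend role, Delgado→Data role, Bakr→Ops role, Ivanova→QA role, Ghosh→Backend role, Rivera→Design role = 500 pts.
Swapping Ghosh↔Ivanova (Ghosh→Data role 98 pts, Ivanova→Backend role 56 pts) loses 7.
Rivera's own top role is Design role (93 pts), but forcing Rivera→Design role and reassigning the rest optimally gives only 500 pts — worse by 7.

Rivera receives QA role.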